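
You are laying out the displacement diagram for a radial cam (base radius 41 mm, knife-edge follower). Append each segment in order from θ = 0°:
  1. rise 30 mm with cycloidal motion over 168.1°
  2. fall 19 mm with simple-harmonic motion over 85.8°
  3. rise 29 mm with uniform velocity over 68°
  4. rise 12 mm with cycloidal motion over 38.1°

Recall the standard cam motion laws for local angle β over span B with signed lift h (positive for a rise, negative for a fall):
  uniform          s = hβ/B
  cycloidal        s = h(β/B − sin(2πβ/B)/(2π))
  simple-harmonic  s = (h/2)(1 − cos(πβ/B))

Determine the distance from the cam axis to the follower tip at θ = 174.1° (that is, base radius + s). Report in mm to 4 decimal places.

seg 1 [0°–168.1°] cycloidal, h=30: full span → s += 30 → s = 30.0000
seg 2 [168.1°–253.9°] simple-harmonic, h=-19: θ=174.1° here. β=6, B=85.8. -19/2·(1 − cos(π·0.0699)) = -0.2283 → s = 29.7717
radial distance = base radius + s = 41 + 29.7717 = 70.7717

70.7717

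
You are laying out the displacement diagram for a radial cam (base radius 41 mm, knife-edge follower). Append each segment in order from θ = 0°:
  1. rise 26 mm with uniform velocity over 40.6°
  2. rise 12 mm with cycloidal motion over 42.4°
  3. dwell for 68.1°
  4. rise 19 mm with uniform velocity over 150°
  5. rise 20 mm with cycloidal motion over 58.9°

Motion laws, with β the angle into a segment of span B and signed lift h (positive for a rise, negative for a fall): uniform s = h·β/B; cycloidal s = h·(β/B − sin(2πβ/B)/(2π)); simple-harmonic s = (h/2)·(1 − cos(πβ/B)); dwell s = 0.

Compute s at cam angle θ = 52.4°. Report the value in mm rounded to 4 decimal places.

seg 1 [0°–40.6°] uniform, h=26: full span → s += 26 → s = 26.0000
seg 2 [40.6°–83°] cycloidal, h=12: θ=52.4° here. β=11.8, B=42.4. 12·(0.2783 − sin(2π·0.2783)/(2π)) = 1.4599 → s = 27.4599

27.4599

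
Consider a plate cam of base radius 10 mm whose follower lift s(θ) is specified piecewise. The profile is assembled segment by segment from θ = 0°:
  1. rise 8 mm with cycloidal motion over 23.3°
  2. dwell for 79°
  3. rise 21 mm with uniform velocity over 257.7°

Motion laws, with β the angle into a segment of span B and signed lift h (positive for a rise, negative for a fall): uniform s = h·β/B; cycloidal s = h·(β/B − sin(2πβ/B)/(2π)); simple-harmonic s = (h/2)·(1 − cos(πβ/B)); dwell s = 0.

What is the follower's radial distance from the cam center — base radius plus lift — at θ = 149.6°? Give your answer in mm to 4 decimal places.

seg 1 [0°–23.3°] cycloidal, h=8: full span → s += 8 → s = 8.0000
seg 2 [23.3°–102.3°] dwell: s stays 8.0000
seg 3 [102.3°–360°] uniform, h=21: θ=149.6° here. β=47.3, B=257.7. 21·47.3/257.7 = 3.8545 → s = 11.8545
radial distance = base radius + s = 10 + 11.8545 = 21.8545

21.8545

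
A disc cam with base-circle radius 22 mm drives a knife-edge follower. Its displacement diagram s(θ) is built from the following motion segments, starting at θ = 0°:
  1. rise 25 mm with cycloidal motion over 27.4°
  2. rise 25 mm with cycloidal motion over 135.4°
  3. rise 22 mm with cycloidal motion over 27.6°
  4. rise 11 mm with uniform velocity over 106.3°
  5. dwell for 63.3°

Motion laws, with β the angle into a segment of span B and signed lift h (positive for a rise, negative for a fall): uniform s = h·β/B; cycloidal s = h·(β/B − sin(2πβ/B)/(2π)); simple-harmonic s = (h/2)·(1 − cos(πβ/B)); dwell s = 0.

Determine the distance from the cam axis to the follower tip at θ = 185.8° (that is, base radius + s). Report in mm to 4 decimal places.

seg 1 [0°–27.4°] cycloidal, h=25: full span → s += 25 → s = 25.0000
seg 2 [27.4°–162.8°] cycloidal, h=25: full span → s += 25 → s = 50.0000
seg 3 [162.8°–190.4°] cycloidal, h=22: θ=185.8° here. β=23, B=27.6. 22·(0.8333 − sin(2π·0.8333)/(2π)) = 21.3656 → s = 71.3656
radial distance = base radius + s = 22 + 71.3656 = 93.3656

93.3656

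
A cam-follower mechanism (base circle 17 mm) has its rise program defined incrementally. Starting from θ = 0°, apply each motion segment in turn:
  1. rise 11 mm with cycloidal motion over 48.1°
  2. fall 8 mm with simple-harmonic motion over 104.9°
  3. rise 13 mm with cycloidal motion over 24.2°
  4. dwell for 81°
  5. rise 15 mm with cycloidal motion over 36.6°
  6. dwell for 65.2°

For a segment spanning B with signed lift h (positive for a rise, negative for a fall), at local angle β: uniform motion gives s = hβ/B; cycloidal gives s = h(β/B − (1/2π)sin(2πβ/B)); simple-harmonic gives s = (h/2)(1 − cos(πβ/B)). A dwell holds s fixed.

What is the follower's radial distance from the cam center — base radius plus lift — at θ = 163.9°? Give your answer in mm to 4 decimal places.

seg 1 [0°–48.1°] cycloidal, h=11: full span → s += 11 → s = 11.0000
seg 2 [48.1°–153°] simple-harmonic, h=-8: full span → s += -8 → s = 3.0000
seg 3 [153°–177.2°] cycloidal, h=13: θ=163.9° here. β=10.9, B=24.2. 13·(0.4504 − sin(2π·0.4504)/(2π)) = 5.2211 → s = 8.2211
radial distance = base radius + s = 17 + 8.2211 = 25.2211

25.2211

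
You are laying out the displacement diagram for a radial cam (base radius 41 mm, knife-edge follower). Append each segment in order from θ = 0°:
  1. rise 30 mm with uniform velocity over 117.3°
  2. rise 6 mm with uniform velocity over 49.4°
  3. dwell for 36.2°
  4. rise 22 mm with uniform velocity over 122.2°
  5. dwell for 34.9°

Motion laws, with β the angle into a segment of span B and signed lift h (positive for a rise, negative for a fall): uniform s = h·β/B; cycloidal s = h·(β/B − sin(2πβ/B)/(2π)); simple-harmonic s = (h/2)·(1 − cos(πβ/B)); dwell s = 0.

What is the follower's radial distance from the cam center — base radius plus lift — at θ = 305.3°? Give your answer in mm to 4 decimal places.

seg 1 [0°–117.3°] uniform, h=30: full span → s += 30 → s = 30.0000
seg 2 [117.3°–166.7°] uniform, h=6: full span → s += 6 → s = 36.0000
seg 3 [166.7°–202.9°] dwell: s stays 36.0000
seg 4 [202.9°–325.1°] uniform, h=22: θ=305.3° here. β=102.4, B=122.2. 22·102.4/122.2 = 18.4354 → s = 54.4354
radial distance = base radius + s = 41 + 54.4354 = 95.4354

95.4354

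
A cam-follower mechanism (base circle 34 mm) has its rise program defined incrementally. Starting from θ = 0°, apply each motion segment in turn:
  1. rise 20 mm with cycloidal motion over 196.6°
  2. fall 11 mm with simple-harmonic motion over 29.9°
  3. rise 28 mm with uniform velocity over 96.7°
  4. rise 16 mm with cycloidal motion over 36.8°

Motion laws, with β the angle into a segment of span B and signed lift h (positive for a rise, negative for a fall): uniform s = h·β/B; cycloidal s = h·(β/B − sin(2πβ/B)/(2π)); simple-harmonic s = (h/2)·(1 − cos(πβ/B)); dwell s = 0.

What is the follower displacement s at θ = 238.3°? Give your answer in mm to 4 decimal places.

seg 1 [0°–196.6°] cycloidal, h=20: full span → s += 20 → s = 20.0000
seg 2 [196.6°–226.5°] simple-harmonic, h=-11: full span → s += -11 → s = 9.0000
seg 3 [226.5°–323.2°] uniform, h=28: θ=238.3° here. β=11.8, B=96.7. 28·11.8/96.7 = 3.4168 → s = 12.4168

12.4168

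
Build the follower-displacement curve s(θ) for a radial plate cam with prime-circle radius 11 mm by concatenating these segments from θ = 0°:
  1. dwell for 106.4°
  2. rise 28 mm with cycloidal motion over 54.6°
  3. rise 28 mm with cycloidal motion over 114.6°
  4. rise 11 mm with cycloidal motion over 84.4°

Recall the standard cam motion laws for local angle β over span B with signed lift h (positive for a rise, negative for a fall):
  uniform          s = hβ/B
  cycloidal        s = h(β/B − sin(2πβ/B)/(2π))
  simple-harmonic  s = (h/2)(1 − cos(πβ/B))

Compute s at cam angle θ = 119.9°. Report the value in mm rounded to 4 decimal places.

seg 1 [0°–106.4°] dwell: s stays 0.0000
seg 2 [106.4°–161°] cycloidal, h=28: θ=119.9° here. β=13.5, B=54.6. 28·(0.2473 − sin(2π·0.2473)/(2π)) = 2.4674 → s = 2.4674

2.4674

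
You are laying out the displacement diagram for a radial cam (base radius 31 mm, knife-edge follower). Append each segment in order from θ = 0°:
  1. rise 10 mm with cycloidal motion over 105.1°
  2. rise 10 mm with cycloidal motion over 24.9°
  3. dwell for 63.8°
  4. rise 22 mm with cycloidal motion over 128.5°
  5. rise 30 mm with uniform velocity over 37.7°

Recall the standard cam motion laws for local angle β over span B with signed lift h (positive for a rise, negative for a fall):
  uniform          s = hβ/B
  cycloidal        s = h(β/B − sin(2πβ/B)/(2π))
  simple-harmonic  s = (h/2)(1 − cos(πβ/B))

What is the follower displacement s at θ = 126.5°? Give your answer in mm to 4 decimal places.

seg 1 [0°–105.1°] cycloidal, h=10: full span → s += 10 → s = 10.0000
seg 2 [105.1°–130°] cycloidal, h=10: θ=126.5° here. β=21.4, B=24.9. 10·(0.8594 − sin(2π·0.8594)/(2π)) = 9.8243 → s = 19.8243

19.8243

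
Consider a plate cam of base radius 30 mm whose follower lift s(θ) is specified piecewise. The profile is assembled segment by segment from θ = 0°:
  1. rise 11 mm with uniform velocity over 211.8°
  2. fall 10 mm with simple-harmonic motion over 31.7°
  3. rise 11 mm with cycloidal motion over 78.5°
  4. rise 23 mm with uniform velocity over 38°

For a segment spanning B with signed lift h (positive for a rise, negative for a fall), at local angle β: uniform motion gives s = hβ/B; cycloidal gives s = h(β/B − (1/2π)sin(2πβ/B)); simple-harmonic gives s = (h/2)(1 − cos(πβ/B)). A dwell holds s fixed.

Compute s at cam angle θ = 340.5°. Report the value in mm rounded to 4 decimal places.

seg 1 [0°–211.8°] uniform, h=11: full span → s += 11 → s = 11.0000
seg 2 [211.8°–243.5°] simple-harmonic, h=-10: full span → s += -10 → s = 1.0000
seg 3 [243.5°–322°] cycloidal, h=11: full span → s += 11 → s = 12.0000
seg 4 [322°–360°] uniform, h=23: θ=340.5° here. β=18.5, B=38. 23·18.5/38 = 11.1974 → s = 23.1974

23.1974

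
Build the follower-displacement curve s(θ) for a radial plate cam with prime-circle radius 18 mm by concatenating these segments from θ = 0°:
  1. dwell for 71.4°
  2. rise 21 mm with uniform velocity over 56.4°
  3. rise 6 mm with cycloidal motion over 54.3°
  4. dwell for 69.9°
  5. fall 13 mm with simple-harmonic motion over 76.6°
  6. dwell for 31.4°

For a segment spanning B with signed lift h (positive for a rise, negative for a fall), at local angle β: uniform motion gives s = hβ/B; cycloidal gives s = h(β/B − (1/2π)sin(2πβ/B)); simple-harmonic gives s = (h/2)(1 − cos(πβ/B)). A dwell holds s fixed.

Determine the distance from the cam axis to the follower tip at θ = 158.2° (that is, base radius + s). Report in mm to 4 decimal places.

seg 1 [0°–71.4°] dwell: s stays 0.0000
seg 2 [71.4°–127.8°] uniform, h=21: full span → s += 21 → s = 21.0000
seg 3 [127.8°–182.1°] cycloidal, h=6: θ=158.2° here. β=30.4, B=54.3. 6·(0.5599 − sin(2π·0.5599)/(2π)) = 3.7098 → s = 24.7098
radial distance = base radius + s = 18 + 24.7098 = 42.7098

42.7098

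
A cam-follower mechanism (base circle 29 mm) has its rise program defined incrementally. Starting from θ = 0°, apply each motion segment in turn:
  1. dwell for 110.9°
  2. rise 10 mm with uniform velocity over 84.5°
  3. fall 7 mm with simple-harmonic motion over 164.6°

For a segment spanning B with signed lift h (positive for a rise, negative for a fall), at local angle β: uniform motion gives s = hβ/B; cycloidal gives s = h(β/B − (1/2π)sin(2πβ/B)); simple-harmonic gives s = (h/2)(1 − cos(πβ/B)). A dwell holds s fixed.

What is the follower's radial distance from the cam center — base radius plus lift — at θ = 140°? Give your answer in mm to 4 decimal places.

seg 1 [0°–110.9°] dwell: s stays 0.0000
seg 2 [110.9°–195.4°] uniform, h=10: θ=140° here. β=29.1, B=84.5. 10·29.1/84.5 = 3.4438 → s = 3.4438
radial distance = base radius + s = 29 + 3.4438 = 32.4438

32.4438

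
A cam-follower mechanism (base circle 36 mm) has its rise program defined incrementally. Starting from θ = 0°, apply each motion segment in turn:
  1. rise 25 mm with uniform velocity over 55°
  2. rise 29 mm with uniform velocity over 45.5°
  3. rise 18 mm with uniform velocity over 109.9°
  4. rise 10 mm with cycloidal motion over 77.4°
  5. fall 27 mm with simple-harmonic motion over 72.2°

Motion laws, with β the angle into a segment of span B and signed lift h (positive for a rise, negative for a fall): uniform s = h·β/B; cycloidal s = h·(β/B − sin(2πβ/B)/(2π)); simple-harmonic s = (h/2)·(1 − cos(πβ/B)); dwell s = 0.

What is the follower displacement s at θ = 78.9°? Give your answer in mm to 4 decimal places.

seg 1 [0°–55°] uniform, h=25: full span → s += 25 → s = 25.0000
seg 2 [55°–100.5°] uniform, h=29: θ=78.9° here. β=23.9, B=45.5. 29·23.9/45.5 = 15.2330 → s = 40.2330

40.2330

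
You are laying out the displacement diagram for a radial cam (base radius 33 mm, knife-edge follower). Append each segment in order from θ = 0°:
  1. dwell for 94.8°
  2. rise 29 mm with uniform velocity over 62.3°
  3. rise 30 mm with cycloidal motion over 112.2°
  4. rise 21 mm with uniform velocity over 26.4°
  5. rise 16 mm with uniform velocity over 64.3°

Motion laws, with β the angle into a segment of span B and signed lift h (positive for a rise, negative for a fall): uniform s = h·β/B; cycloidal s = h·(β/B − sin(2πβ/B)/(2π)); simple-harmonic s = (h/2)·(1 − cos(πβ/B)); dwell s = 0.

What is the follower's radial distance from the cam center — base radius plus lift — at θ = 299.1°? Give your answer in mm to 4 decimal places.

seg 1 [0°–94.8°] dwell: s stays 0.0000
seg 2 [94.8°–157.1°] uniform, h=29: full span → s += 29 → s = 29.0000
seg 3 [157.1°–269.3°] cycloidal, h=30: full span → s += 30 → s = 59.0000
seg 4 [269.3°–295.7°] uniform, h=21: full span → s += 21 → s = 80.0000
seg 5 [295.7°–360°] uniform, h=16: θ=299.1° here. β=3.4, B=64.3. 16·3.4/64.3 = 0.8460 → s = 80.8460
radial distance = base radius + s = 33 + 80.8460 = 113.8460

113.8460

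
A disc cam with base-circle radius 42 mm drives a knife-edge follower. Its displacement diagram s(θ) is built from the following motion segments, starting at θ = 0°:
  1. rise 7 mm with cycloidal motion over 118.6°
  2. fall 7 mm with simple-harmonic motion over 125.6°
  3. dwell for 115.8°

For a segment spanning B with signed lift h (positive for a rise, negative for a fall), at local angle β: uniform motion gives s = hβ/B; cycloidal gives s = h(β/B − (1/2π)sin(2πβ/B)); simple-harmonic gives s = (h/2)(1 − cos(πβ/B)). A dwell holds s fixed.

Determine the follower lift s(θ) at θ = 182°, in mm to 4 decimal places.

seg 1 [0°–118.6°] cycloidal, h=7: full span → s += 7 → s = 7.0000
seg 2 [118.6°–244.2°] simple-harmonic, h=-7: θ=182° here. β=63.4, B=125.6. -7/2·(1 − cos(π·0.5048)) = -3.5525 → s = 3.4475

3.4475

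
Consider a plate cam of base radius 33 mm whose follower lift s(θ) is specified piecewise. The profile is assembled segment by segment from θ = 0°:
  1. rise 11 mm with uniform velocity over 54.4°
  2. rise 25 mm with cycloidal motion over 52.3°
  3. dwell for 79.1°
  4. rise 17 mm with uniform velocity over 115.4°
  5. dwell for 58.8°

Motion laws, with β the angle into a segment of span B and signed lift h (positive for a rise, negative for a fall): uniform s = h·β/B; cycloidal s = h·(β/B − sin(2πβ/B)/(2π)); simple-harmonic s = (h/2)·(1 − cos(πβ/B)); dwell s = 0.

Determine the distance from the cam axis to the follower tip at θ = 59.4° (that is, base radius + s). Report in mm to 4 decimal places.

seg 1 [0°–54.4°] uniform, h=11: full span → s += 11 → s = 11.0000
seg 2 [54.4°–106.7°] cycloidal, h=25: θ=59.4° here. β=5, B=52.3. 25·(0.0956 − sin(2π·0.0956)/(2π)) = 0.1412 → s = 11.1412
radial distance = base radius + s = 33 + 11.1412 = 44.1412

44.1412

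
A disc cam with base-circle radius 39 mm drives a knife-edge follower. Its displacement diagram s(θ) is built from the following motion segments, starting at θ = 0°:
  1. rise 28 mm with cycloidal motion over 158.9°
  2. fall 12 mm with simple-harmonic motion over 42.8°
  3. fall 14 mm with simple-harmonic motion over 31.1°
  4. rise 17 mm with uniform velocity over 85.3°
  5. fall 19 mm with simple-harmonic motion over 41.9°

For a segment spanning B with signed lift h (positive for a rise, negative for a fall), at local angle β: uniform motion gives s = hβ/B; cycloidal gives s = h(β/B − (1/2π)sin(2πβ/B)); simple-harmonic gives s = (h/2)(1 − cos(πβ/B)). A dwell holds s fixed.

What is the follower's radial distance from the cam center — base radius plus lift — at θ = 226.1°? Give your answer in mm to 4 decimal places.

seg 1 [0°–158.9°] cycloidal, h=28: full span → s += 28 → s = 28.0000
seg 2 [158.9°–201.7°] simple-harmonic, h=-12: full span → s += -12 → s = 16.0000
seg 3 [201.7°–232.8°] simple-harmonic, h=-14: θ=226.1° here. β=24.4, B=31.1. -14/2·(1 − cos(π·0.7846)) = -12.4570 → s = 3.5430
radial distance = base radius + s = 39 + 3.5430 = 42.5430

42.5430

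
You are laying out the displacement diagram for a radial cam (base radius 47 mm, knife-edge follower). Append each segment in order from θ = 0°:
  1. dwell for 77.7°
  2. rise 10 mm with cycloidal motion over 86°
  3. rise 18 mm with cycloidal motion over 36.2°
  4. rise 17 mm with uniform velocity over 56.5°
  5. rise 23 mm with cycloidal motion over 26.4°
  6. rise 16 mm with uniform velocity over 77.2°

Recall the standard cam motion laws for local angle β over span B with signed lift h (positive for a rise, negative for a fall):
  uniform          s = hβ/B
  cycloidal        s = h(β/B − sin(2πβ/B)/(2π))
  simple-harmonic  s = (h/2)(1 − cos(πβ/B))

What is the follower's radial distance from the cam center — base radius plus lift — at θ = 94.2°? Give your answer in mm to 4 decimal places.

seg 1 [0°–77.7°] dwell: s stays 0.0000
seg 2 [77.7°–163.7°] cycloidal, h=10: θ=94.2° here. β=16.5, B=86. 10·(0.1919 − sin(2π·0.1919)/(2π)) = 0.4321 → s = 0.4321
radial distance = base radius + s = 47 + 0.4321 = 47.4321

47.4321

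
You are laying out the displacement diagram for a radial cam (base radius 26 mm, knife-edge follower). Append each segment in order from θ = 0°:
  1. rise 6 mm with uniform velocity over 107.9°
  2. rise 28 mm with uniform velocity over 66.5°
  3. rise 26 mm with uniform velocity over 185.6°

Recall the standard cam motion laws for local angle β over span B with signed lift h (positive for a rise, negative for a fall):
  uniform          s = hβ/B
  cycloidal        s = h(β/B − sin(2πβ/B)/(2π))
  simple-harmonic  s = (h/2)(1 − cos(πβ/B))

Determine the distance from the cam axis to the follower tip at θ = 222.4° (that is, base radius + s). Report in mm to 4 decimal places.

seg 1 [0°–107.9°] uniform, h=6: full span → s += 6 → s = 6.0000
seg 2 [107.9°–174.4°] uniform, h=28: full span → s += 28 → s = 34.0000
seg 3 [174.4°–360°] uniform, h=26: θ=222.4° here. β=48, B=185.6. 26·48/185.6 = 6.7241 → s = 40.7241
radial distance = base radius + s = 26 + 40.7241 = 66.7241

66.7241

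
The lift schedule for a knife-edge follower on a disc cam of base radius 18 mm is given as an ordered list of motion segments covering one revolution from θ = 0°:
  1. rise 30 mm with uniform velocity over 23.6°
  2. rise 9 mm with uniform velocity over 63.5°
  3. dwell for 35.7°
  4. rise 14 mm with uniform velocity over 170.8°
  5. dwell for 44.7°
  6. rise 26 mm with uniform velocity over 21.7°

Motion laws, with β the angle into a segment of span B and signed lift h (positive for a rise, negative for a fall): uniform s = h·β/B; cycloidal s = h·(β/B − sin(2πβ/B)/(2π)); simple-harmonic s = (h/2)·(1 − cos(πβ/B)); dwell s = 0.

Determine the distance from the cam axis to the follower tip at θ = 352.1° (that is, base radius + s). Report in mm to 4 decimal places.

seg 1 [0°–23.6°] uniform, h=30: full span → s += 30 → s = 30.0000
seg 2 [23.6°–87.1°] uniform, h=9: full span → s += 9 → s = 39.0000
seg 3 [87.1°–122.8°] dwell: s stays 39.0000
seg 4 [122.8°–293.6°] uniform, h=14: full span → s += 14 → s = 53.0000
seg 5 [293.6°–338.3°] dwell: s stays 53.0000
seg 6 [338.3°–360°] uniform, h=26: θ=352.1° here. β=13.8, B=21.7. 26·13.8/21.7 = 16.5346 → s = 69.5346
radial distance = base radius + s = 18 + 69.5346 = 87.5346

87.5346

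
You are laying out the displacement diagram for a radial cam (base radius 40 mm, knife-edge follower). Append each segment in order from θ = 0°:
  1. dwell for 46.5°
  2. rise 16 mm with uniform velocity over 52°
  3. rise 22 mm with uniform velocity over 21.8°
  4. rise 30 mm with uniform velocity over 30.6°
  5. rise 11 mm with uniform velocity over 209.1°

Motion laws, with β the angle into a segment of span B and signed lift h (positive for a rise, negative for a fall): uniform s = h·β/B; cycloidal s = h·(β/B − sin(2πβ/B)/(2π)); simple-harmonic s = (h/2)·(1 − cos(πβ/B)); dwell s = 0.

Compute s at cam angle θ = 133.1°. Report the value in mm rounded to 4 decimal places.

seg 1 [0°–46.5°] dwell: s stays 0.0000
seg 2 [46.5°–98.5°] uniform, h=16: full span → s += 16 → s = 16.0000
seg 3 [98.5°–120.3°] uniform, h=22: full span → s += 22 → s = 38.0000
seg 4 [120.3°–150.9°] uniform, h=30: θ=133.1° here. β=12.8, B=30.6. 30·12.8/30.6 = 12.5490 → s = 50.5490

50.5490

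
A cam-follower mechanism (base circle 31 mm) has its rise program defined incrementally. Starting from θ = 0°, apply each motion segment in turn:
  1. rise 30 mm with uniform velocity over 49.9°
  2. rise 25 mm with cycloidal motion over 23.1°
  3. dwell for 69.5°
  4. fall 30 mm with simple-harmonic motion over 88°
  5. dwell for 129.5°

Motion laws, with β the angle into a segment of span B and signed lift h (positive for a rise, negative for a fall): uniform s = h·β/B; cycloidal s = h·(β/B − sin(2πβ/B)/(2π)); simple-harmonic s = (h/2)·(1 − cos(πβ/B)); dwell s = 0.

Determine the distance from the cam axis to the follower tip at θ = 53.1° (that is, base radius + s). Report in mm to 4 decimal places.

seg 1 [0°–49.9°] uniform, h=30: full span → s += 30 → s = 30.0000
seg 2 [49.9°–73°] cycloidal, h=25: θ=53.1° here. β=3.2, B=23.1. 25·(0.1385 − sin(2π·0.1385)/(2π)) = 0.4210 → s = 30.4210
radial distance = base radius + s = 31 + 30.4210 = 61.4210

61.4210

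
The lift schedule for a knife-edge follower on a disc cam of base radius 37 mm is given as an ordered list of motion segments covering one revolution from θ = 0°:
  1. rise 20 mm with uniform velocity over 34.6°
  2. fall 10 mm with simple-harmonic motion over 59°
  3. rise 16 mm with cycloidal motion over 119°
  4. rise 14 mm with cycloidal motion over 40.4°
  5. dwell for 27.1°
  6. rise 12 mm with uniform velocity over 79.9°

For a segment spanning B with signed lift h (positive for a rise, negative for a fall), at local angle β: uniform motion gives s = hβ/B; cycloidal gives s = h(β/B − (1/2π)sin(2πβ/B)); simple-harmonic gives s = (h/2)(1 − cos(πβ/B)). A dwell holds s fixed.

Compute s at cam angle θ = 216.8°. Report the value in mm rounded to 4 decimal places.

seg 1 [0°–34.6°] uniform, h=20: full span → s += 20 → s = 20.0000
seg 2 [34.6°–93.6°] simple-harmonic, h=-10: full span → s += -10 → s = 10.0000
seg 3 [93.6°–212.6°] cycloidal, h=16: full span → s += 16 → s = 26.0000
seg 4 [212.6°–253°] cycloidal, h=14: θ=216.8° here. β=4.2, B=40.4. 14·(0.1040 − sin(2π·0.1040)/(2π)) = 0.1013 → s = 26.1013

26.1013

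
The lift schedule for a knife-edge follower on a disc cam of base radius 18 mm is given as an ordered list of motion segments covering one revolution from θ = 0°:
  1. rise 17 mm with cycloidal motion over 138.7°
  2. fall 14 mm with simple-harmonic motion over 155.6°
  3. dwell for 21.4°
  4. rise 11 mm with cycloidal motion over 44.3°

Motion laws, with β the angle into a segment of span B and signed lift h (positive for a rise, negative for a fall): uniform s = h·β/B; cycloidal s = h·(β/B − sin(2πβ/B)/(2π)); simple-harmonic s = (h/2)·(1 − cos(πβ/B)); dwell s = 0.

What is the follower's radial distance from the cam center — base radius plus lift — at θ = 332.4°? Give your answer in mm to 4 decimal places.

seg 1 [0°–138.7°] cycloidal, h=17: full span → s += 17 → s = 17.0000
seg 2 [138.7°–294.3°] simple-harmonic, h=-14: full span → s += -14 → s = 3.0000
seg 3 [294.3°–315.7°] dwell: s stays 3.0000
seg 4 [315.7°–360°] cycloidal, h=11: θ=332.4° here. β=16.7, B=44.3. 11·(0.3770 − sin(2π·0.3770)/(2π)) = 2.9243 → s = 5.9243
radial distance = base radius + s = 18 + 5.9243 = 23.9243

23.9243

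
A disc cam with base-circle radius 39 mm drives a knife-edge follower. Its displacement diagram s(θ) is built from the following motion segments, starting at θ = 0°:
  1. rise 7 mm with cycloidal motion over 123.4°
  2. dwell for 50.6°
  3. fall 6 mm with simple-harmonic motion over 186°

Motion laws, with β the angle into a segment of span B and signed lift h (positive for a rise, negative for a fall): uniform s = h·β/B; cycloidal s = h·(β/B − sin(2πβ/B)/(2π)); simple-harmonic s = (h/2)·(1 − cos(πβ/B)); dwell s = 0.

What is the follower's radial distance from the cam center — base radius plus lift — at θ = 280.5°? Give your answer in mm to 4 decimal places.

seg 1 [0°–123.4°] cycloidal, h=7: full span → s += 7 → s = 7.0000
seg 2 [123.4°–174°] dwell: s stays 7.0000
seg 3 [174°–360°] simple-harmonic, h=-6: θ=280.5° here. β=106.5, B=186. -6/2·(1 − cos(π·0.5726)) = -3.6781 → s = 3.3219
radial distance = base radius + s = 39 + 3.3219 = 42.3219

42.3219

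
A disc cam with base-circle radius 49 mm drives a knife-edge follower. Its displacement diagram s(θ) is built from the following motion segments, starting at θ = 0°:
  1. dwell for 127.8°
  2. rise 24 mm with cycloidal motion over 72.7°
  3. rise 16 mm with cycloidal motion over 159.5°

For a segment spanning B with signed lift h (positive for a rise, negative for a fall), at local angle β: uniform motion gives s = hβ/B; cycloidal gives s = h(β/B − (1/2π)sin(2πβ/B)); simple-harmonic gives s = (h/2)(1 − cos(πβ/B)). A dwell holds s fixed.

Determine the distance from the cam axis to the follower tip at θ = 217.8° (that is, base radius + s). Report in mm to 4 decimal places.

seg 1 [0°–127.8°] dwell: s stays 0.0000
seg 2 [127.8°–200.5°] cycloidal, h=24: full span → s += 24 → s = 24.0000
seg 3 [200.5°–360°] cycloidal, h=16: θ=217.8° here. β=17.3, B=159.5. 16·(0.1085 − sin(2π·0.1085)/(2π)) = 0.1312 → s = 24.1312
radial distance = base radius + s = 49 + 24.1312 = 73.1312

73.1312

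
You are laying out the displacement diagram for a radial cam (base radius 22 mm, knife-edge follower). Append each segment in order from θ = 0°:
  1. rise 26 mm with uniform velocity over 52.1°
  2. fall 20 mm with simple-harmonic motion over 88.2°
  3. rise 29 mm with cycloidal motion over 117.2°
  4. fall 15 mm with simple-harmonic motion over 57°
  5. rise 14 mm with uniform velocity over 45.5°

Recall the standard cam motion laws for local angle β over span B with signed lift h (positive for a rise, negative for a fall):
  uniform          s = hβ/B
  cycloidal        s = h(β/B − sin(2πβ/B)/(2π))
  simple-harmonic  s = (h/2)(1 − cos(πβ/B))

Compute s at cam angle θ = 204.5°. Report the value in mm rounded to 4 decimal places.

seg 1 [0°–52.1°] uniform, h=26: full span → s += 26 → s = 26.0000
seg 2 [52.1°–140.3°] simple-harmonic, h=-20: full span → s += -20 → s = 6.0000
seg 3 [140.3°–257.5°] cycloidal, h=29: θ=204.5° here. β=64.2, B=117.2. 29·(0.5478 − sin(2π·0.5478)/(2π)) = 17.2506 → s = 23.2506

23.2506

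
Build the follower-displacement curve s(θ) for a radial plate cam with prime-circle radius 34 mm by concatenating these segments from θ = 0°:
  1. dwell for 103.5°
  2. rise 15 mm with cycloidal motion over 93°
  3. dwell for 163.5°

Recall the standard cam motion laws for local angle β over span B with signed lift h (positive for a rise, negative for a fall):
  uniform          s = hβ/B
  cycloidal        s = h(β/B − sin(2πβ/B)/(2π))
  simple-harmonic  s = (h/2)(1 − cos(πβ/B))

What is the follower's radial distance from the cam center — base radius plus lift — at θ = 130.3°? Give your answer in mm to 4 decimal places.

seg 1 [0°–103.5°] dwell: s stays 0.0000
seg 2 [103.5°–196.5°] cycloidal, h=15: θ=130.3° here. β=26.8, B=93. 15·(0.2882 − sin(2π·0.2882)/(2π)) = 2.0036 → s = 2.0036
radial distance = base radius + s = 34 + 2.0036 = 36.0036

36.0036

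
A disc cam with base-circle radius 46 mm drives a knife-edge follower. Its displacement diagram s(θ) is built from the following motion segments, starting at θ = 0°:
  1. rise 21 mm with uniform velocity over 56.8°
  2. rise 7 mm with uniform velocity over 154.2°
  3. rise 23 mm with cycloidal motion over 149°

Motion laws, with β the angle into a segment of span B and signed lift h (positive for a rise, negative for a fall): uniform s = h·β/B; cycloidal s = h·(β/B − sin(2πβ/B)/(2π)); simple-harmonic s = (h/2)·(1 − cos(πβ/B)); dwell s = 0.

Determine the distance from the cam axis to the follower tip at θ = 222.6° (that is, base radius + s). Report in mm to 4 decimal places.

seg 1 [0°–56.8°] uniform, h=21: full span → s += 21 → s = 21.0000
seg 2 [56.8°–211°] uniform, h=7: full span → s += 7 → s = 28.0000
seg 3 [211°–360°] cycloidal, h=23: θ=222.6° here. β=11.6, B=149. 23·(0.0779 − sin(2π·0.0779)/(2π)) = 0.0706 → s = 28.0706
radial distance = base radius + s = 46 + 28.0706 = 74.0706

74.0706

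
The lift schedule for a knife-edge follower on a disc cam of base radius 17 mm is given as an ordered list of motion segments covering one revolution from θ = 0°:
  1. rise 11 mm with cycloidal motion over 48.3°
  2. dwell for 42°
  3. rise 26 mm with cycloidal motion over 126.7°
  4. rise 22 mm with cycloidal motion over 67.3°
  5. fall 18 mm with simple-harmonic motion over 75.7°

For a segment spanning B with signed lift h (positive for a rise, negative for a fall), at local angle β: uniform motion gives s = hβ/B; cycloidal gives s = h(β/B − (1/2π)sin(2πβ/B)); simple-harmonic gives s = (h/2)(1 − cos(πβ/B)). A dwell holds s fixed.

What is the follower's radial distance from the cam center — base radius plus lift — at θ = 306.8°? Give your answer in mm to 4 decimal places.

seg 1 [0°–48.3°] cycloidal, h=11: full span → s += 11 → s = 11.0000
seg 2 [48.3°–90.3°] dwell: s stays 11.0000
seg 3 [90.3°–217°] cycloidal, h=26: full span → s += 26 → s = 37.0000
seg 4 [217°–284.3°] cycloidal, h=22: full span → s += 22 → s = 59.0000
seg 5 [284.3°–360°] simple-harmonic, h=-18: θ=306.8° here. β=22.5, B=75.7. -18/2·(1 − cos(π·0.2972)) = -3.6467 → s = 55.3533
radial distance = base radius + s = 17 + 55.3533 = 72.3533

72.3533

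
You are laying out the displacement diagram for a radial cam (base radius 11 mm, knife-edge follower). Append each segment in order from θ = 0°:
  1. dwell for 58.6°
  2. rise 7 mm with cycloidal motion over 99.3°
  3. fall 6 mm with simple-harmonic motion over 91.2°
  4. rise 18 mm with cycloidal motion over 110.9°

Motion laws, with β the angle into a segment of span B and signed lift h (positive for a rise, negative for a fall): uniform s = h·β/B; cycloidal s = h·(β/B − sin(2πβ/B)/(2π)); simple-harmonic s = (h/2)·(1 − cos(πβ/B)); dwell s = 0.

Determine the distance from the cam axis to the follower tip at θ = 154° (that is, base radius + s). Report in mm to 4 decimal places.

seg 1 [0°–58.6°] dwell: s stays 0.0000
seg 2 [58.6°–157.9°] cycloidal, h=7: θ=154° here. β=95.4, B=99.3. 7·(0.9607 − sin(2π·0.9607)/(2π)) = 6.9972 → s = 6.9972
radial distance = base radius + s = 11 + 6.9972 = 17.9972

17.9972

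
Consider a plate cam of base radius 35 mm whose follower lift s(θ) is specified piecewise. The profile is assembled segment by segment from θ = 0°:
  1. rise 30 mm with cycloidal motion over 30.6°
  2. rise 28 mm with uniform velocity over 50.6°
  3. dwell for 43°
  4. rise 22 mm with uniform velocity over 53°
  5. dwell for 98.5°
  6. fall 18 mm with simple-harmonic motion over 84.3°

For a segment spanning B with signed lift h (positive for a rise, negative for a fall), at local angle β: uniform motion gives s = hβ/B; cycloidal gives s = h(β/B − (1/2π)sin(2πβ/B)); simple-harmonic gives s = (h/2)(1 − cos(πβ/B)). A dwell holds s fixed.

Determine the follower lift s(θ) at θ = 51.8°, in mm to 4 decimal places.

seg 1 [0°–30.6°] cycloidal, h=30: full span → s += 30 → s = 30.0000
seg 2 [30.6°–81.2°] uniform, h=28: θ=51.8° here. β=21.2, B=50.6. 28·21.2/50.6 = 11.7312 → s = 41.7312

41.7312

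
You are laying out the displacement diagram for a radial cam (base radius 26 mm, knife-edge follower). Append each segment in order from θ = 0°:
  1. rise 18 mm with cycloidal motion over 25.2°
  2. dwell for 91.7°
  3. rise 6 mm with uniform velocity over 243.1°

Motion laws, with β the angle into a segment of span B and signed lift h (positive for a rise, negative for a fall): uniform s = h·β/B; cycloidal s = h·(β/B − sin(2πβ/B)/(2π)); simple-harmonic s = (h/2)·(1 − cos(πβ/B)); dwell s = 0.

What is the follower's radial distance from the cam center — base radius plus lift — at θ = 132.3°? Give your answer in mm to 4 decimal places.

seg 1 [0°–25.2°] cycloidal, h=18: full span → s += 18 → s = 18.0000
seg 2 [25.2°–116.9°] dwell: s stays 18.0000
seg 3 [116.9°–360°] uniform, h=6: θ=132.3° here. β=15.4, B=243.1. 6·15.4/243.1 = 0.3801 → s = 18.3801
radial distance = base radius + s = 26 + 18.3801 = 44.3801

44.3801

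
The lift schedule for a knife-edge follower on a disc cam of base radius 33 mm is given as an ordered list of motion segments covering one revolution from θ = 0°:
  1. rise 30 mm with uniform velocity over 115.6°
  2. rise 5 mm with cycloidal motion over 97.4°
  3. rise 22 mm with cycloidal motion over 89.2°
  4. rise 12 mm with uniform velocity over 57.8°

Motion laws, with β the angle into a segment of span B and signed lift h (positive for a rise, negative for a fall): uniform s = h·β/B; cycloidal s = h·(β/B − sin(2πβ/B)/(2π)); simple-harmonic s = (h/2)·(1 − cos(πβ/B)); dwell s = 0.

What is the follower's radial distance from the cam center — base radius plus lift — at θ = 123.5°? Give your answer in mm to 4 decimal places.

seg 1 [0°–115.6°] uniform, h=30: full span → s += 30 → s = 30.0000
seg 2 [115.6°–213°] cycloidal, h=5: θ=123.5° here. β=7.9, B=97.4. 5·(0.0811 − sin(2π·0.0811)/(2π)) = 0.0173 → s = 30.0173
radial distance = base radius + s = 33 + 30.0173 = 63.0173

63.0173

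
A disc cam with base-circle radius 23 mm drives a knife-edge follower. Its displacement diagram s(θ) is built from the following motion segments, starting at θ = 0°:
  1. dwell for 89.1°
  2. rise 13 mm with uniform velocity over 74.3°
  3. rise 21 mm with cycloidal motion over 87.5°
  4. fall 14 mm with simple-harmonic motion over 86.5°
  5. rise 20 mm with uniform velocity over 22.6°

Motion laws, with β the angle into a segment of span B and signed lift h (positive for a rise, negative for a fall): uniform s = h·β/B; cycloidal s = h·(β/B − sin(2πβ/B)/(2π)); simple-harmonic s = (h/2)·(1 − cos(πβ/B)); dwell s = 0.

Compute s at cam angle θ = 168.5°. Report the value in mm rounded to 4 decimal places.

seg 1 [0°–89.1°] dwell: s stays 0.0000
seg 2 [89.1°–163.4°] uniform, h=13: full span → s += 13 → s = 13.0000
seg 3 [163.4°–250.9°] cycloidal, h=21: θ=168.5° here. β=5.1, B=87.5. 21·(0.0583 − sin(2π·0.0583)/(2π)) = 0.0272 → s = 13.0272

13.0272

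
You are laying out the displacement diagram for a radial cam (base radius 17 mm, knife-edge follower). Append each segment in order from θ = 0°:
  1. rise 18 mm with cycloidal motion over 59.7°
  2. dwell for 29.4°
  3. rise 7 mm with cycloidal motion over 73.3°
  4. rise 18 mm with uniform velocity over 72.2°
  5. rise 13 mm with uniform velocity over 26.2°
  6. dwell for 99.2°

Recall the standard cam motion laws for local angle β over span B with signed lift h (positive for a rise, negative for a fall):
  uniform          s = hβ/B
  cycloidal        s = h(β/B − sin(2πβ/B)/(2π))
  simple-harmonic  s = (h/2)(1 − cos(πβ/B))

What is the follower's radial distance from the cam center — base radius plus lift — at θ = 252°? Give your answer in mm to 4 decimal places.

seg 1 [0°–59.7°] cycloidal, h=18: full span → s += 18 → s = 18.0000
seg 2 [59.7°–89.1°] dwell: s stays 18.0000
seg 3 [89.1°–162.4°] cycloidal, h=7: full span → s += 7 → s = 25.0000
seg 4 [162.4°–234.6°] uniform, h=18: full span → s += 18 → s = 43.0000
seg 5 [234.6°–260.8°] uniform, h=13: θ=252° here. β=17.4, B=26.2. 13·17.4/26.2 = 8.6336 → s = 51.6336
radial distance = base radius + s = 17 + 51.6336 = 68.6336

68.6336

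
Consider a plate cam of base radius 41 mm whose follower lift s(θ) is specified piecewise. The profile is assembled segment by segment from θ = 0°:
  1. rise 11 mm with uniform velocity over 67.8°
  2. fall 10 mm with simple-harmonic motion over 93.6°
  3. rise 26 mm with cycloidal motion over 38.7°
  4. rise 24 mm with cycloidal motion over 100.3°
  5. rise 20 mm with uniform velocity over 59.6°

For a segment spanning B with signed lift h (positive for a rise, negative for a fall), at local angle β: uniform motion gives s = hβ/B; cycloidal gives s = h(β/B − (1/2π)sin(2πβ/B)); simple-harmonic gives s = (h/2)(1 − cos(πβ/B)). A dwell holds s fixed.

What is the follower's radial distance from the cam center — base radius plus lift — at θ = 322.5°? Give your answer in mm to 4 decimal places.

seg 1 [0°–67.8°] uniform, h=11: full span → s += 11 → s = 11.0000
seg 2 [67.8°–161.4°] simple-harmonic, h=-10: full span → s += -10 → s = 1.0000
seg 3 [161.4°–200.1°] cycloidal, h=26: full span → s += 26 → s = 27.0000
seg 4 [200.1°–300.4°] cycloidal, h=24: full span → s += 24 → s = 51.0000
seg 5 [300.4°–360°] uniform, h=20: θ=322.5° here. β=22.1, B=59.6. 20·22.1/59.6 = 7.4161 → s = 58.4161
radial distance = base radius + s = 41 + 58.4161 = 99.4161

99.4161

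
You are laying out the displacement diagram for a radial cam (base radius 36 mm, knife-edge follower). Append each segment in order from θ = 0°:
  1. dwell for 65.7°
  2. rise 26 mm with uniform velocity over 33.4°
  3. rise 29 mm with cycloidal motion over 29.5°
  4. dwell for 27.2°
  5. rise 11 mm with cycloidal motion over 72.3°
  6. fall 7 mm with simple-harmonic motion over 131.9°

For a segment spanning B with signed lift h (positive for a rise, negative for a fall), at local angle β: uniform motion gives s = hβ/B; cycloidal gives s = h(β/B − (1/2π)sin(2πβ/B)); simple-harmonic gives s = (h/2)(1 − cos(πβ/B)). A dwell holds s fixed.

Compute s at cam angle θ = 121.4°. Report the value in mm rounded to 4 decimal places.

seg 1 [0°–65.7°] dwell: s stays 0.0000
seg 2 [65.7°–99.1°] uniform, h=26: full span → s += 26 → s = 26.0000
seg 3 [99.1°–128.6°] cycloidal, h=29: θ=121.4° here. β=22.3, B=29.5. 29·(0.7559 − sin(2π·0.7559)/(2π)) = 26.5343 → s = 52.5343

52.5343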